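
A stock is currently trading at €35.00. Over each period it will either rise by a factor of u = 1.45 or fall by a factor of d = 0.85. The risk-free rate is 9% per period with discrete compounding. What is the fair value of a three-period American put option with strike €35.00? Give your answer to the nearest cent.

Risk-neutral probability p = (1 + 0.09 − 0.85)/(1.45 − 0.85) = 0.2400/0.6000 = 0.4000
Terminal stock prices: S_uuu = 106.7, S_uud = 62.55, S_udd = 36.67, S_ddd = 21.49
Terminal payoffs (K − S): max(-71.7, 0) = 0, max(-27.55, 0) = 0, max(-1.667, 0) = 0, max(13.51, 0) = 13.51
Node uu (S = 73.59): continuation = 1/1.09·[0.4000·0.0000 + 0.6000·0.0000] = 0.0000; exercise value = 0.0000 ≤ continuation, so V_uu = 0.0000
Node ud (S = 43.14): continuation = 1/1.09·[0.4000·0.0000 + 0.6000·0.0000] = 0.0000; exercise value = 0.0000 ≤ continuation, so V_ud = 0.0000
Node dd (S = 25.29): continuation = 1/1.09·[0.4000·0.0000 + 0.6000·13.5056] = 7.4343; exercise value = 9.7125 > continuation, so V_dd = 9.7125 (exercise)
Node u (S = 50.75): continuation = 1/1.09·[0.4000·0.0000 + 0.6000·0.0000] = 0.0000; exercise value = 0.0000 ≤ continuation, so V_u = 0.0000
Node d (S = 29.75): continuation = 1/1.09·[0.4000·0.0000 + 0.6000·9.7125] = 5.3463; exercise value = 5.2500 ≤ continuation, so V_d = 5.3463
Node 0 (S = 35): continuation = 1/1.09·[0.4000·0.0000 + 0.6000·5.3463] = 2.9429; exercise value = 0.0000 ≤ continuation, so V_0 = 2.9429

€2.94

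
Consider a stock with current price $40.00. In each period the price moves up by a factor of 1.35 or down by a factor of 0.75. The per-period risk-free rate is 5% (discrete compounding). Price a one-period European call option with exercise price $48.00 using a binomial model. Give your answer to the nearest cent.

$2.86

Risk-neutral probability p = (1 + 0.05 − 0.75)/(1.35 − 0.75) = 0.3000/0.6000 = 0.5000
Terminal stock prices: S_u = 54, S_d = 30
Terminal payoffs (S − K): max(6, 0) = 6, max(-18, 0) = 0
Node 0 (S = 40): V_0 = 1/1.05·[0.5000·6.0000 + 0.5000·0.0000] = 2.8571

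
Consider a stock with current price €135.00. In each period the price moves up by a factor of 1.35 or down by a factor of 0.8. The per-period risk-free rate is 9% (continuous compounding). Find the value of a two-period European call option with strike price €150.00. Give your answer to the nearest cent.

Risk-neutral probability p = (e^0.09 − 0.8)/(1.35 − 0.8) = 0.2942/0.5500 = 0.5349
Terminal stock prices: S_uu = 246, S_ud = 145.8, S_dd = 86.4
Terminal payoffs (S − K): max(96.04, 0) = 96.04, max(-4.2, 0) = 0, max(-63.6, 0) = 0
Node u (S = 182.2): V_u = e^(−0.09)·[0.5349·96.0375 + 0.4651·0.0000] = 46.9458
Node d (S = 108): V_d = e^(−0.09)·[0.5349·0.0000 + 0.4651·0.0000] = 0.0000
Node 0 (S = 135): V_0 = e^(−0.09)·[0.5349·46.9458 + 0.4651·0.0000] = 22.9484

€22.95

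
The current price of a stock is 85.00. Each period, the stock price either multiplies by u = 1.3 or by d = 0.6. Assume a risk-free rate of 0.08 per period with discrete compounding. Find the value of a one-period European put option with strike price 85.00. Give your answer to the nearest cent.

Risk-neutral probability p = (1 + 0.08 − 0.6)/(1.3 − 0.6) = 0.4800/0.7000 = 0.6857
Terminal stock prices: S_u = 110.5, S_d = 51
Terminal payoffs (K − S): max(-25.5, 0) = 0, max(34, 0) = 34
Node 0 (S = 85): V_0 = 1/1.08·[0.6857·0.0000 + 0.3143·34.0000] = 9.8942

9.89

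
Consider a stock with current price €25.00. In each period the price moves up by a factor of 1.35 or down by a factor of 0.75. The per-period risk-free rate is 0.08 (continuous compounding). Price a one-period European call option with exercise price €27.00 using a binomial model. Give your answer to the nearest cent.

€3.46

Risk-neutral probability p = (e^0.08 − 0.75)/(1.35 − 0.75) = 0.3333/0.6000 = 0.5555
Terminal stock prices: S_u = 33.75, S_d = 18.75
Terminal payoffs (S − K): max(6.75, 0) = 6.75, max(-8.25, 0) = 0
Node 0 (S = 25): V_0 = e^(−0.08)·[0.5555·6.7500 + 0.4445·0.0000] = 3.4612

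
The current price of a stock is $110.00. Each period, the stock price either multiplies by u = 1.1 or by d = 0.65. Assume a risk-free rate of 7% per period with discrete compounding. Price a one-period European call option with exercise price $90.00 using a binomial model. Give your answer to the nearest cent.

Risk-neutral probability p = (1 + 0.07 − 0.65)/(1.1 − 0.65) = 0.4200/0.4500 = 0.9333
Terminal stock prices: S_u = 121, S_d = 71.5
Terminal payoffs (S − K): max(31, 0) = 31, max(-18.5, 0) = 0
Node 0 (S = 110): V_0 = 1/1.07·[0.9333·31.0000 + 0.0667·0.0000] = 27.0405

$27.04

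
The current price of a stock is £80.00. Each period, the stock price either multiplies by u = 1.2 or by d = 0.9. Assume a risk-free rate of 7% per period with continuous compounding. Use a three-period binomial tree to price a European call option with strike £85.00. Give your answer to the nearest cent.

Risk-neutral probability p = (e^0.07 − 0.9)/(1.2 − 0.9) = 0.1725/0.3000 = 0.5750
Terminal stock prices: S_uuu = 138.2, S_uud = 103.7, S_udd = 77.76, S_ddd = 58.32
Terminal payoffs (S − K): max(53.24, 0) = 53.24, max(18.68, 0) = 18.68, max(-7.24, 0) = 0, max(-26.68, 0) = 0
Node uu (S = 115.2): V_uu = e^(−0.07)·[0.5750·53.2400 + 0.4250·18.6800] = 35.9465
Node ud (S = 86.4): V_ud = e^(−0.07)·[0.5750·18.6800 + 0.4250·0.0000] = 10.0153
Node dd (S = 64.8): V_dd = e^(−0.07)·[0.5750·0.0000 + 0.4250·0.0000] = 0.0000
Node u (S = 96): V_u = e^(−0.07)·[0.5750·35.9465 + 0.4250·10.0153] = 23.2413
Node d (S = 72): V_d = e^(−0.07)·[0.5750·10.0153 + 0.4250·0.0000] = 5.3697
Node 0 (S = 80): V_0 = e^(−0.07)·[0.5750·23.2413 + 0.4250·5.3697] = 14.5886

£14.59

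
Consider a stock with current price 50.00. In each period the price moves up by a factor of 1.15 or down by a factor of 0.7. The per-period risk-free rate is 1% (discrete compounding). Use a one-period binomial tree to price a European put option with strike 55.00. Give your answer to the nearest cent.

6.16

Risk-neutral probability p = (1 + 0.01 − 0.7)/(1.15 − 0.7) = 0.3100/0.4500 = 0.6889
Terminal stock prices: S_u = 57.5, S_d = 35
Terminal payoffs (K − S): max(-2.5, 0) = 0, max(20, 0) = 20
Node 0 (S = 50): V_0 = 1/1.01·[0.6889·0.0000 + 0.3111·20.0000] = 6.1606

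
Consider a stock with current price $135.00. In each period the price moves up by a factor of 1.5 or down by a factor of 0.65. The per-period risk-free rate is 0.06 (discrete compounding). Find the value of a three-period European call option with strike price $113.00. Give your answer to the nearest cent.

Risk-neutral probability p = (1 + 0.06 − 0.65)/(1.5 − 0.65) = 0.4100/0.8500 = 0.4824
Terminal stock prices: S_uuu = 455.6, S_uud = 197.4, S_udd = 85.56, S_ddd = 37.07
Terminal payoffs (S − K): max(342.6, 0) = 342.6, max(84.44, 0) = 84.44, max(-27.44, 0) = 0, max(-75.93, 0) = 0
Node uu (S = 303.8): V_uu = 1/1.06·[0.4824·342.6250 + 0.5176·84.4375] = 197.1462
Node ud (S = 131.6): V_ud = 1/1.06·[0.4824·84.4375 + 0.5176·0.0000] = 38.4233
Node dd (S = 57.04): V_dd = 1/1.06·[0.4824·0.0000 + 0.5176·0.0000] = 0.0000
Node u (S = 202.5): V_u = 1/1.06·[0.4824·197.1462 + 0.5176·38.4233] = 108.4752
Node d (S = 87.75): V_d = 1/1.06·[0.4824·38.4233 + 0.5176·0.0000] = 17.4845
Node 0 (S = 135): V_0 = 1/1.06·[0.4824·108.4752 + 0.5176·17.4845] = 57.9002

$57.90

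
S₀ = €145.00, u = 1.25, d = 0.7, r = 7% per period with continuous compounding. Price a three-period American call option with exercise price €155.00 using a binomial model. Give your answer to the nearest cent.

€33.58

Risk-neutral probability p = (e^0.07 − 0.7)/(1.25 − 0.7) = 0.3725/0.5500 = 0.6773
Terminal stock prices: S_uuu = 283.2, S_uud = 158.6, S_udd = 88.81, S_ddd = 49.73
Terminal payoffs (S − K): max(128.2, 0) = 128.2, max(3.594, 0) = 3.594, max(-66.19, 0) = 0, max(-105.3, 0) = 0
Node uu (S = 226.6): continuation = e^(−0.07)·[0.6773·128.2031 + 0.3227·3.5938] = 82.0415; exercise value = 71.5625 ≤ continuation, so V_uu = 82.0415
Node ud (S = 126.9): continuation = e^(−0.07)·[0.6773·3.5938 + 0.3227·0.0000] = 2.2694; exercise value = 0.0000 ≤ continuation, so V_ud = 2.2694
Node dd (S = 71.05): continuation = e^(−0.07)·[0.6773·0.0000 + 0.3227·0.0000] = 0.0000; exercise value = 0.0000 ≤ continuation, so V_dd = 0.0000
Node u (S = 181.2): continuation = e^(−0.07)·[0.6773·82.0415 + 0.3227·2.2694] = 52.4919; exercise value = 26.2500 ≤ continuation, so V_u = 52.4919
Node d (S = 101.5): continuation = e^(−0.07)·[0.6773·2.2694 + 0.3227·0.0000] = 1.4332; exercise value = 0.0000 ≤ continuation, so V_d = 1.4332
Node 0 (S = 145): continuation = e^(−0.07)·[0.6773·52.4919 + 0.3227·1.4332] = 33.5798; exercise value = 0.0000 ≤ continuation, so V_0 = 33.5798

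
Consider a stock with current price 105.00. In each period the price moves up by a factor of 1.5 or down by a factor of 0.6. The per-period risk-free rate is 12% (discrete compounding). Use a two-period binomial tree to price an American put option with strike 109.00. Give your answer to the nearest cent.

Risk-neutral probability p = (1 + 0.12 − 0.6)/(1.5 − 0.6) = 0.5200/0.9000 = 0.5778
Terminal stock prices: S_uu = 236.2, S_ud = 94.5, S_dd = 37.8
Terminal payoffs (K − S): max(-127.2, 0) = 0, max(14.5, 0) = 14.5, max(71.2, 0) = 71.2
Node u (S = 157.5): continuation = 1/1.12·[0.5778·0.0000 + 0.4222·14.5000] = 5.4663; exercise value = 0.0000 ≤ continuation, so V_u = 5.4663
Node d (S = 63): continuation = 1/1.12·[0.5778·14.5000 + 0.4222·71.2000] = 34.3214; exercise value = 46.0000 > continuation, so V_d = 46.0000 (exercise)
Node 0 (S = 105): continuation = 1/1.12·[0.5778·5.4663 + 0.4222·46.0000] = 20.1612; exercise value = 4.0000 ≤ continuation, so V_0 = 20.1612

20.16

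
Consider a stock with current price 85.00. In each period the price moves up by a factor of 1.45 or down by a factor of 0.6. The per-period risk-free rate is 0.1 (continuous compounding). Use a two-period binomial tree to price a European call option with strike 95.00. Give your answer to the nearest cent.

24.21

Risk-neutral probability p = (e^0.1 − 0.6)/(1.45 − 0.6) = 0.5052/0.8500 = 0.5943
Terminal stock prices: S_uu = 178.7, S_ud = 73.95, S_dd = 30.6
Terminal payoffs (S − K): max(83.71, 0) = 83.71, max(-21.05, 0) = 0, max(-64.4, 0) = 0
Node u (S = 123.2): V_u = e^(−0.1)·[0.5943·83.7125 + 0.4057·0.0000] = 45.0174
Node d (S = 51): V_d = e^(−0.1)·[0.5943·0.0000 + 0.4057·0.0000] = 0.0000
Node 0 (S = 85): V_0 = e^(−0.1)·[0.5943·45.0174 + 0.4057·0.0000] = 24.2086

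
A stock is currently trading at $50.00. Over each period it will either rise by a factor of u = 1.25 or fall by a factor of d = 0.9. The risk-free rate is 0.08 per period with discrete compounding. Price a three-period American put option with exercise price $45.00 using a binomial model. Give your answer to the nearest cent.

Risk-neutral probability p = (1 + 0.08 − 0.9)/(1.25 − 0.9) = 0.1800/0.3500 = 0.5143
Terminal stock prices: S_uuu = 97.66, S_uud = 70.31, S_udd = 50.62, S_ddd = 36.45
Terminal payoffs (K − S): max(-52.66, 0) = 0, max(-25.31, 0) = 0, max(-5.625, 0) = 0, max(8.55, 0) = 8.55
Node uu (S = 78.12): continuation = 1/1.08·[0.5143·0.0000 + 0.4857·0.0000] = 0.0000; exercise value = 0.0000 ≤ continuation, so V_uu = 0.0000
Node ud (S = 56.25): continuation = 1/1.08·[0.5143·0.0000 + 0.4857·0.0000] = 0.0000; exercise value = 0.0000 ≤ continuation, so V_ud = 0.0000
Node dd (S = 40.5): continuation = 1/1.08·[0.5143·0.0000 + 0.4857·8.5500] = 3.8452; exercise value = 4.5000 > continuation, so V_dd = 4.5000 (exercise)
Node u (S = 62.5): continuation = 1/1.08·[0.5143·0.0000 + 0.4857·0.0000] = 0.0000; exercise value = 0.0000 ≤ continuation, so V_u = 0.0000
Node d (S = 45): continuation = 1/1.08·[0.5143·0.0000 + 0.4857·4.5000] = 2.0238; exercise value = 0.0000 ≤ continuation, so V_d = 2.0238
Node 0 (S = 50): continuation = 1/1.08·[0.5143·0.0000 + 0.4857·2.0238] = 0.9102; exercise value = 0.0000 ≤ continuation, so V_0 = 0.9102

$0.91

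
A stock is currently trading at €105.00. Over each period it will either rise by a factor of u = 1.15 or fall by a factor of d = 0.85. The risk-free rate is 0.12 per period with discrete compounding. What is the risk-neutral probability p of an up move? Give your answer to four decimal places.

Risk-neutral probability p = (1 + 0.12 − 0.85)/(1.15 − 0.85) = 0.2700/0.3000 = 0.9000

p = 0.9000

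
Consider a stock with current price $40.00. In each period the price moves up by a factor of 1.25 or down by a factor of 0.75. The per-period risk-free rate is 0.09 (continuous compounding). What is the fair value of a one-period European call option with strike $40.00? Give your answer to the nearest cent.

Risk-neutral probability p = (e^0.09 − 0.75)/(1.25 − 0.75) = 0.3442/0.5000 = 0.6883
Terminal stock prices: S_u = 50, S_d = 30
Terminal payoffs (S − K): max(10, 0) = 10, max(-10, 0) = 0
Node 0 (S = 40): V_0 = e^(−0.09)·[0.6883·10.0000 + 0.3117·0.0000] = 6.2910

$6.29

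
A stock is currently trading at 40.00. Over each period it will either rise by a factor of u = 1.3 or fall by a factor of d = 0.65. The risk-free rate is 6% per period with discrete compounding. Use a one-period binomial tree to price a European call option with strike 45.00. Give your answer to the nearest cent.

Risk-neutral probability p = (1 + 0.06 − 0.65)/(1.3 − 0.65) = 0.4100/0.6500 = 0.6308
Terminal stock prices: S_u = 52, S_d = 26
Terminal payoffs (S − K): max(7, 0) = 7, max(-19, 0) = 0
Node 0 (S = 40): V_0 = 1/1.06·[0.6308·7.0000 + 0.3692·0.0000] = 4.1655

4.17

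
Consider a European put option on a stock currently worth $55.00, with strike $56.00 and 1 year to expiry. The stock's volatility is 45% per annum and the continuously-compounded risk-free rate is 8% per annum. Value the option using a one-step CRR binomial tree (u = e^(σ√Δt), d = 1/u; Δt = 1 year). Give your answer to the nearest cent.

CRR parameters: u = e^(σ√Δt) = e^(0.45·√1) = 1.5683, d = 1/u = 0.6376
Per-period rate: rΔt = 0.08·1 = 0.08, so R = e^0.08 = 1.0833
Risk-neutral probability p = (e^0.08 − 0.6376)/(1.5683 − 0.6376) = 0.4457/0.9307 = 0.4789
Terminal stock prices: S_u = 86.26, S_d = 35.07
Terminal payoffs (K − S): max(-30.26, 0) = 0, max(20.93, 0) = 20.93
Node 0 (S = 55): V_0 = e^(−0.08)·[0.4789·0.0000 + 0.5211·20.9305] = 10.0692

$10.07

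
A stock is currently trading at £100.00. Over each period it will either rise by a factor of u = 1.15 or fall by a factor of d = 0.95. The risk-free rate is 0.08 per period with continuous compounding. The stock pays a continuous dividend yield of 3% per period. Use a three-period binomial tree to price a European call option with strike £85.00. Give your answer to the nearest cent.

Per-period risk-free factor R = e^0.08 = 1.0833; dividend-adjusted growth = e^(0.08−0.03) = 1.0513.
Risk-neutral probability p = (1.0513 − 0.95)/(1.15 − 0.95) = 0.1013/0.2000 = 0.5064
Terminal stock prices: S_uuu = 152.1, S_uud = 125.6, S_udd = 103.8, S_ddd = 85.74
Terminal payoffs (S − K): max(67.09, 0) = 67.09, max(40.64, 0) = 40.64, max(18.79, 0) = 18.79, max(0.7375, 0) = 0.7375
Node uu (S = 132.2): V_uu = e^(−0.08)·[0.5064·67.0875 + 0.4936·40.6375] = 49.8765
Node ud (S = 109.2): V_ud = e^(−0.08)·[0.5064·40.6375 + 0.4936·18.7875] = 27.5563
Node dd (S = 90.25): V_dd = e^(−0.08)·[0.5064·18.7875 + 0.4936·0.7375] = 9.1178
Node u (S = 115): V_u = e^(−0.08)·[0.5064·49.8765 + 0.4936·27.5563] = 35.8707
Node d (S = 95): V_d = e^(−0.08)·[0.5064·27.5563 + 0.4936·9.1178] = 17.0354
Node 0 (S = 100): V_0 = e^(−0.08)·[0.5064·35.8707 + 0.4936·17.0354] = 24.5298

£24.53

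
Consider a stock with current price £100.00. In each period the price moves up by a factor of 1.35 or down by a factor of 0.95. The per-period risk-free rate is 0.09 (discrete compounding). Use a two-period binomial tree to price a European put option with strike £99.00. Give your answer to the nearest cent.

£3.11

Risk-neutral probability p = (1 + 0.09 − 0.95)/(1.35 − 0.95) = 0.1400/0.4000 = 0.3500
Terminal stock prices: S_uu = 182.3, S_ud = 128.2, S_dd = 90.25
Terminal payoffs (K − S): max(-83.25, 0) = 0, max(-29.25, 0) = 0, max(8.75, 0) = 8.75
Node u (S = 135): V_u = 1/1.09·[0.3500·0.0000 + 0.6500·0.0000] = 0.0000
Node d (S = 95): V_d = 1/1.09·[0.3500·0.0000 + 0.6500·8.7500] = 5.2179
Node 0 (S = 100): V_0 = 1/1.09·[0.3500·0.0000 + 0.6500·5.2179] = 3.1116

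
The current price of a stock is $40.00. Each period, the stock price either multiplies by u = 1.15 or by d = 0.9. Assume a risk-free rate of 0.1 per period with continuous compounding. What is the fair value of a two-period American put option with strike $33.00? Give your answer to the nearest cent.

Risk-neutral probability p = (e^0.1 − 0.9)/(1.15 − 0.9) = 0.2052/0.2500 = 0.8207
Terminal stock prices: S_uu = 52.9, S_ud = 41.4, S_dd = 32.4
Terminal payoffs (K − S): max(-19.9, 0) = 0, max(-8.4, 0) = 0, max(0.6, 0) = 0.6
Node u (S = 46): continuation = e^(−0.1)·[0.8207·0.0000 + 0.1793·0.0000] = 0.0000; exercise value = 0.0000 ≤ continuation, so V_u = 0.0000
Node d (S = 36): continuation = e^(−0.1)·[0.8207·0.0000 + 0.1793·0.6000] = 0.0974; exercise value = 0.0000 ≤ continuation, so V_d = 0.0974
Node 0 (S = 40): continuation = e^(−0.1)·[0.8207·0.0000 + 0.1793·0.0974] = 0.0158; exercise value = 0.0000 ≤ continuation, so V_0 = 0.0158

$0.02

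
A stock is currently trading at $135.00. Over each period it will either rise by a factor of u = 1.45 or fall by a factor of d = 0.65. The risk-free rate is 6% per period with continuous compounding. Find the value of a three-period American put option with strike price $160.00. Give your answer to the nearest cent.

$40.84

Risk-neutral probability p = (e^0.06 − 0.65)/(1.45 − 0.65) = 0.4118/0.8000 = 0.5148
Terminal stock prices: S_uuu = 411.6, S_uud = 184.5, S_udd = 82.7, S_ddd = 37.07
Terminal payoffs (K − S): max(-251.6, 0) = 0, max(-24.49, 0) = 0, max(77.3, 0) = 77.3, max(122.9, 0) = 122.9
Node uu (S = 283.8): continuation = e^(−0.06)·[0.5148·0.0000 + 0.4852·0.0000] = 0.0000; exercise value = 0.0000 ≤ continuation, so V_uu = 0.0000
Node ud (S = 127.2): continuation = e^(−0.06)·[0.5148·0.0000 + 0.4852·77.2956] = 35.3201; exercise value = 32.7625 ≤ continuation, so V_ud = 35.3201
Node dd (S = 57.04): continuation = e^(−0.06)·[0.5148·77.2956 + 0.4852·122.9256] = 93.6448; exercise value = 102.9625 > continuation, so V_dd = 102.9625 (exercise)
Node u (S = 195.8): continuation = e^(−0.06)·[0.5148·0.0000 + 0.4852·35.3201] = 16.1395; exercise value = 0.0000 ≤ continuation, so V_u = 16.1395
Node d (S = 87.75): continuation = e^(−0.06)·[0.5148·35.3201 + 0.4852·102.9625] = 64.1723; exercise value = 72.2500 > continuation, so V_d = 72.2500 (exercise)
Node 0 (S = 135): continuation = e^(−0.06)·[0.5148·16.1395 + 0.4852·72.2500] = 40.8392; exercise value = 25.0000 ≤ continuation, so V_0 = 40.8392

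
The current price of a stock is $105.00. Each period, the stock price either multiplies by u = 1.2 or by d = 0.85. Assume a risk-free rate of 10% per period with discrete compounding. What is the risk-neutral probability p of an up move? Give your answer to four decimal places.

Risk-neutral probability p = (1 + 0.1 − 0.85)/(1.2 − 0.85) = 0.2500/0.3500 = 0.7143

p = 0.7143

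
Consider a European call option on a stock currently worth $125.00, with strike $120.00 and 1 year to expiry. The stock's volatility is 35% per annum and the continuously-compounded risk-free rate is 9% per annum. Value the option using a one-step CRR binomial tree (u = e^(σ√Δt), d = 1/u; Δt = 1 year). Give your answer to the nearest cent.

$28.59

CRR parameters: u = e^(σ√Δt) = e^(0.35·√1) = 1.4191, d = 1/u = 0.7047
Per-period rate: rΔt = 0.09·1 = 0.09, so R = e^0.09 = 1.0942
Risk-neutral probability p = (e^0.09 − 0.7047)/(1.4191 − 0.7047) = 0.3895/0.7144 = 0.5452
Terminal stock prices: S_u = 177.4, S_d = 88.09
Terminal payoffs (S − K): max(57.38, 0) = 57.38, max(-31.91, 0) = 0
Node 0 (S = 125): V_0 = e^(−0.09)·[0.5452·57.3834 + 0.4548·0.0000] = 28.5932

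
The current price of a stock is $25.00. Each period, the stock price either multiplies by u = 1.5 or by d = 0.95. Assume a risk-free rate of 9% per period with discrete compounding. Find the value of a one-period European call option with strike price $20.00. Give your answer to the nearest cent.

$6.65

Risk-neutral probability p = (1 + 0.09 − 0.95)/(1.5 − 0.95) = 0.1400/0.5500 = 0.2545
Terminal stock prices: S_u = 37.5, S_d = 23.75
Terminal payoffs (S − K): max(17.5, 0) = 17.5, max(3.75, 0) = 3.75
Node 0 (S = 25): V_0 = 1/1.09·[0.2545·17.5000 + 0.7455·3.7500] = 6.6514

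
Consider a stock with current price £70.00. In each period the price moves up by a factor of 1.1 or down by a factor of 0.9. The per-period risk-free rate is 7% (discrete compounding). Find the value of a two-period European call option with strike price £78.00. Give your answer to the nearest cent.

Risk-neutral probability p = (1 + 0.07 − 0.9)/(1.1 − 0.9) = 0.1700/0.2000 = 0.8500
Terminal stock prices: S_uu = 84.7, S_ud = 69.3, S_dd = 56.7
Terminal payoffs (S − K): max(6.7, 0) = 6.7, max(-8.7, 0) = 0, max(-21.3, 0) = 0
Node u (S = 77): V_u = 1/1.07·[0.8500·6.7000 + 0.1500·0.0000] = 5.3224
Node d (S = 63): V_d = 1/1.07·[0.8500·0.0000 + 0.1500·0.0000] = 0.0000
Node 0 (S = 70): V_0 = 1/1.07·[0.8500·5.3224 + 0.1500·0.0000] = 4.2281

£4.23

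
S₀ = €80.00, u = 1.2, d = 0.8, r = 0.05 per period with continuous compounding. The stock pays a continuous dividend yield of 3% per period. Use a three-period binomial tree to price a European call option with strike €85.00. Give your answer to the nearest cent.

€10.16

Per-period risk-free factor R = e^0.05 = 1.0513; dividend-adjusted growth = e^(0.05−0.03) = 1.0202.
Risk-neutral probability p = (1.0202 − 0.8)/(1.2 − 0.8) = 0.2202/0.4000 = 0.5505
Terminal stock prices: S_uuu = 138.2, S_uud = 92.16, S_udd = 61.44, S_ddd = 40.96
Terminal payoffs (S − K): max(53.24, 0) = 53.24, max(7.16, 0) = 7.16, max(-23.56, 0) = 0, max(-44.04, 0) = 0
Node uu (S = 115.2): V_uu = e^(−0.05)·[0.5505·53.2400 + 0.4495·7.1600] = 30.9408
Node ud (S = 76.8): V_ud = e^(−0.05)·[0.5505·7.1600 + 0.4495·0.0000] = 3.7494
Node dd (S = 51.2): V_dd = e^(−0.05)·[0.5505·0.0000 + 0.4495·0.0000] = 0.0000
Node u (S = 96): V_u = e^(−0.05)·[0.5505·30.9408 + 0.4495·3.7494] = 17.8055
Node d (S = 64): V_d = e^(−0.05)·[0.5505·3.7494 + 0.4495·0.0000] = 1.9634
Node 0 (S = 80): V_0 = e^(−0.05)·[0.5505·17.8055 + 0.4495·1.9634] = 10.1634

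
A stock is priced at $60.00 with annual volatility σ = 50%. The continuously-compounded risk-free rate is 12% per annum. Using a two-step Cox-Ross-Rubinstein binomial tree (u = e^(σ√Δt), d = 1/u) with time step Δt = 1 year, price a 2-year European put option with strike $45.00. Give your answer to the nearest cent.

$4.51

CRR parameters: u = e^(σ√Δt) = e^(0.5·√1) = 1.6487, d = 1/u = 0.6065
Per-period rate: rΔt = 0.12·1 = 0.12, so R = e^0.12 = 1.1275
Risk-neutral probability p = (e^0.12 − 0.6065)/(1.6487 − 0.6065) = 0.5210/1.0422 = 0.4999
Terminal stock prices: S_uu = 163.1, S_ud = 60, S_dd = 22.07
Terminal payoffs (K − S): max(-118.1, 0) = 0, max(-15, 0) = 0, max(22.93, 0) = 22.93
Node u (S = 98.92): V_u = e^(−0.12)·[0.4999·0.0000 + 0.5001·0.0000] = 0.0000
Node d (S = 36.39): V_d = e^(−0.12)·[0.4999·0.0000 + 0.5001·22.9272] = 10.1698
Node 0 (S = 60): V_0 = e^(−0.12)·[0.4999·0.0000 + 0.5001·10.1698] = 4.5110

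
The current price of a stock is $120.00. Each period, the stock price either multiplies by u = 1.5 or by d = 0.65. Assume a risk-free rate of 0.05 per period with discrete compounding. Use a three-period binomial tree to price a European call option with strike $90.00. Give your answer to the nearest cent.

$54.33

Risk-neutral probability p = (1 + 0.05 − 0.65)/(1.5 − 0.65) = 0.4000/0.8500 = 0.4706
Terminal stock prices: S_uuu = 405, S_uud = 175.5, S_udd = 76.05, S_ddd = 32.95
Terminal payoffs (S − K): max(315, 0) = 315, max(85.5, 0) = 85.5, max(-13.95, 0) = 0, max(-57.05, 0) = 0
Node uu (S = 270): V_uu = 1/1.05·[0.4706·315.0000 + 0.5294·85.5000] = 184.2857
Node ud (S = 117): V_ud = 1/1.05·[0.4706·85.5000 + 0.5294·0.0000] = 38.3193
Node dd (S = 50.7): V_dd = 1/1.05·[0.4706·0.0000 + 0.5294·0.0000] = 0.0000
Node u (S = 180): V_u = 1/1.05·[0.4706·184.2857 + 0.5294·38.3193] = 101.9137
Node d (S = 78): V_d = 1/1.05·[0.4706·38.3193 + 0.5294·0.0000] = 17.1739
Node 0 (S = 120): V_0 = 1/1.05·[0.4706·101.9137 + 0.5294·17.1739] = 54.3347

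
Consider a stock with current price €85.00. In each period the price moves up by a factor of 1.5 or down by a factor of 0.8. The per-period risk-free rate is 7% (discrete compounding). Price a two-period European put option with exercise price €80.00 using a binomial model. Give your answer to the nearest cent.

Risk-neutral probability p = (1 + 0.07 − 0.8)/(1.5 − 0.8) = 0.2700/0.7000 = 0.3857
Terminal stock prices: S_uu = 191.2, S_ud = 102, S_dd = 54.4
Terminal payoffs (K − S): max(-111.2, 0) = 0, max(-22, 0) = 0, max(25.6, 0) = 25.6
Node u (S = 127.5): V_u = 1/1.07·[0.3857·0.0000 + 0.6143·0.0000] = 0.0000
Node d (S = 68): V_d = 1/1.07·[0.3857·0.0000 + 0.6143·25.6000] = 14.6969
Node 0 (S = 85): V_0 = 1/1.07·[0.3857·0.0000 + 0.6143·14.6969] = 8.4375

€8.44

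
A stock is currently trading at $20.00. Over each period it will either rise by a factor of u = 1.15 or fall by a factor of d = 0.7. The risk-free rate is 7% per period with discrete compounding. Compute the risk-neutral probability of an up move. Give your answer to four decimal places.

Risk-neutral probability p = (1 + 0.07 − 0.7)/(1.15 − 0.7) = 0.3700/0.4500 = 0.8222

p = 0.8222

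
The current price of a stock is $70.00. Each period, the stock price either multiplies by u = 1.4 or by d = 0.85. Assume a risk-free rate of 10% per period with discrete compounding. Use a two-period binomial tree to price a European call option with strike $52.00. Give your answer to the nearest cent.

$27.38

Risk-neutral probability p = (1 + 0.1 − 0.85)/(1.4 − 0.85) = 0.2500/0.5500 = 0.4545
Terminal stock prices: S_uu = 137.2, S_ud = 83.3, S_dd = 50.57
Terminal payoffs (S − K): max(85.2, 0) = 85.2, max(31.3, 0) = 31.3, max(-1.425, 0) = 0
Node u (S = 98): V_u = 1/1.1·[0.4545·85.2000 + 0.5455·31.3000] = 50.7273
Node d (S = 59.5): V_d = 1/1.1·[0.4545·31.3000 + 0.5455·0.0000] = 12.9339
Node 0 (S = 70): V_0 = 1/1.1·[0.4545·50.7273 + 0.5455·12.9339] = 27.3752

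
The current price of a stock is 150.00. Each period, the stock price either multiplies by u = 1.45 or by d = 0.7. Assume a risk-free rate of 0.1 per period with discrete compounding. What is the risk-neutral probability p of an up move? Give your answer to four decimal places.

Risk-neutral probability p = (1 + 0.1 − 0.7)/(1.45 − 0.7) = 0.4000/0.7500 = 0.5333

p = 0.5333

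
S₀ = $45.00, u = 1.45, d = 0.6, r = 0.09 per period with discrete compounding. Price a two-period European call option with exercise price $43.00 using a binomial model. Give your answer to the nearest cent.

$14.44

Risk-neutral probability p = (1 + 0.09 − 0.6)/(1.45 − 0.6) = 0.4900/0.8500 = 0.5765
Terminal stock prices: S_uu = 94.61, S_ud = 39.15, S_dd = 16.2
Terminal payoffs (S − K): max(51.61, 0) = 51.61, max(-3.85, 0) = 0, max(-26.8, 0) = 0
Node u (S = 65.25): V_u = 1/1.09·[0.5765·51.6125 + 0.4235·0.0000] = 27.2964
Node d (S = 27): V_d = 1/1.09·[0.5765·0.0000 + 0.4235·0.0000] = 0.0000
Node 0 (S = 45): V_0 = 1/1.09·[0.5765·27.2964 + 0.4235·0.0000] = 14.4363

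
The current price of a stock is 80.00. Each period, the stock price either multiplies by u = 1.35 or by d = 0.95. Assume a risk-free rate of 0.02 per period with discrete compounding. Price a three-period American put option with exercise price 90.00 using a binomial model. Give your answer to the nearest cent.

11.64

Risk-neutral probability p = (1 + 0.02 − 0.95)/(1.35 − 0.95) = 0.0700/0.4000 = 0.1750
Terminal stock prices: S_uuu = 196.8, S_uud = 138.5, S_udd = 97.47, S_ddd = 68.59
Terminal payoffs (K − S): max(-106.8, 0) = 0, max(-48.51, 0) = 0, max(-7.47, 0) = 0, max(21.41, 0) = 21.41
Node uu (S = 145.8): continuation = 1/1.02·[0.1750·0.0000 + 0.8250·0.0000] = 0.0000; exercise value = 0.0000 ≤ continuation, so V_uu = 0.0000
Node ud (S = 102.6): continuation = 1/1.02·[0.1750·0.0000 + 0.8250·0.0000] = 0.0000; exercise value = 0.0000 ≤ continuation, so V_ud = 0.0000
Node dd (S = 72.2): continuation = 1/1.02·[0.1750·0.0000 + 0.8250·21.4100] = 17.3169; exercise value = 17.8000 > continuation, so V_dd = 17.8000 (exercise)
Node u (S = 108): continuation = 1/1.02·[0.1750·0.0000 + 0.8250·0.0000] = 0.0000; exercise value = 0.0000 ≤ continuation, so V_u = 0.0000
Node d (S = 76): continuation = 1/1.02·[0.1750·0.0000 + 0.8250·17.8000] = 14.3971; exercise value = 14.0000 ≤ continuation, so V_d = 14.3971
Node 0 (S = 80): continuation = 1/1.02·[0.1750·0.0000 + 0.8250·14.3971] = 11.6447; exercise value = 10.0000 ≤ continuation, so V_0 = 11.6447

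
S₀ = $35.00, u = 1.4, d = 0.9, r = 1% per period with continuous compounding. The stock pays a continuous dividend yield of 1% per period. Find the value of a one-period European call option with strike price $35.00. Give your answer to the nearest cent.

$2.77

Per-period risk-free factor R = e^0.01 = 1.0101; dividend-adjusted growth = e^(0.01−0.01) = 1.0000.
Risk-neutral probability p = (1.0000 − 0.9)/(1.4 − 0.9) = 0.1000/0.5000 = 0.2000
Terminal stock prices: S_u = 49, S_d = 31.5
Terminal payoffs (S − K): max(14, 0) = 14, max(-3.5, 0) = 0
Node 0 (S = 35): V_0 = e^(−0.01)·[0.2000·14.0000 + 0.8000·0.0000] = 2.7721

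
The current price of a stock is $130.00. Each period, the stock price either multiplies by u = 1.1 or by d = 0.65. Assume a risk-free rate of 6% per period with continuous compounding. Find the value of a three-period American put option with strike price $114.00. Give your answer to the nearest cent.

$4.50

Risk-neutral probability p = (e^0.06 − 0.65)/(1.1 − 0.65) = 0.4118/0.4500 = 0.9152
Terminal stock prices: S_uuu = 173, S_uud = 102.2, S_udd = 60.42, S_ddd = 35.7
Terminal payoffs (K − S): max(-59.03, 0) = 0, max(11.75, 0) = 11.75, max(53.58, 0) = 53.58, max(78.3, 0) = 78.3
Node uu (S = 157.3): continuation = e^(−0.06)·[0.9152·0.0000 + 0.0848·11.7550] = 0.9389; exercise value = 0.0000 ≤ continuation, so V_uu = 0.9389
Node ud (S = 92.95): continuation = e^(−0.06)·[0.9152·11.7550 + 0.0848·53.5825] = 14.4112; exercise value = 21.0500 > continuation, so V_ud = 21.0500 (exercise)
Node dd (S = 54.93): continuation = e^(−0.06)·[0.9152·53.5825 + 0.0848·78.2987] = 52.4362; exercise value = 59.0750 > continuation, so V_dd = 59.0750 (exercise)
Node u (S = 143): continuation = e^(−0.06)·[0.9152·0.9389 + 0.0848·21.0500] = 2.4904; exercise value = 0.0000 ≤ continuation, so V_u = 2.4904
Node d (S = 84.5): continuation = e^(−0.06)·[0.9152·21.0500 + 0.0848·59.0750] = 22.8612; exercise value = 29.5000 > continuation, so V_d = 29.5000 (exercise)
Node 0 (S = 130): continuation = e^(−0.06)·[0.9152·2.4904 + 0.0848·29.5000] = 4.5026; exercise value = 0.0000 ≤ continuation, so V_0 = 4.5026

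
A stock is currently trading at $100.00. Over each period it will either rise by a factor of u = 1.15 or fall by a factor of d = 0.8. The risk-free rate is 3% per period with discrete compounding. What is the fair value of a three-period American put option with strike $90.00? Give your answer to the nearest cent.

$5.20

Risk-neutral probability p = (1 + 0.03 − 0.8)/(1.15 − 0.8) = 0.2300/0.3500 = 0.6571
Terminal stock prices: S_uuu = 152.1, S_uud = 105.8, S_udd = 73.6, S_ddd = 51.2
Terminal payoffs (K − S): max(-62.09, 0) = 0, max(-15.8, 0) = 0, max(16.4, 0) = 16.4, max(38.8, 0) = 38.8
Node uu (S = 132.2): continuation = 1/1.03·[0.6571·0.0000 + 0.3429·0.0000] = 0.0000; exercise value = 0.0000 ≤ continuation, so V_uu = 0.0000
Node ud (S = 92): continuation = 1/1.03·[0.6571·0.0000 + 0.3429·16.4000] = 5.4591; exercise value = 0.0000 ≤ continuation, so V_ud = 5.4591
Node dd (S = 64): continuation = 1/1.03·[0.6571·16.4000 + 0.3429·38.8000] = 23.3786; exercise value = 26.0000 > continuation, so V_dd = 26.0000 (exercise)
Node u (S = 115): continuation = 1/1.03·[0.6571·0.0000 + 0.3429·5.4591] = 1.8172; exercise value = 0.0000 ≤ continuation, so V_u = 1.8172
Node d (S = 80): continuation = 1/1.03·[0.6571·5.4591 + 0.3429·26.0000] = 12.1376; exercise value = 10.0000 ≤ continuation, so V_d = 12.1376
Node 0 (S = 100): continuation = 1/1.03·[0.6571·1.8172 + 0.3429·12.1376] = 5.1996; exercise value = 0.0000 ≤ continuation, so V_0 = 5.1996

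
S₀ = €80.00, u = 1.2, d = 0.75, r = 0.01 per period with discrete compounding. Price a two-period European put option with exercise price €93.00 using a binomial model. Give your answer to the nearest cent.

€18.43

Risk-neutral probability p = (1 + 0.01 − 0.75)/(1.2 − 0.75) = 0.2600/0.4500 = 0.5778
Terminal stock prices: S_uu = 115.2, S_ud = 72, S_dd = 45
Terminal payoffs (K − S): max(-22.2, 0) = 0, max(21, 0) = 21, max(48, 0) = 48
Node u (S = 96): V_u = 1/1.01·[0.5778·0.0000 + 0.4222·21.0000] = 8.7789
Node d (S = 60): V_d = 1/1.01·[0.5778·21.0000 + 0.4222·48.0000] = 32.0792
Node 0 (S = 80): V_0 = 1/1.01·[0.5778·8.7789 + 0.4222·32.0792] = 18.4325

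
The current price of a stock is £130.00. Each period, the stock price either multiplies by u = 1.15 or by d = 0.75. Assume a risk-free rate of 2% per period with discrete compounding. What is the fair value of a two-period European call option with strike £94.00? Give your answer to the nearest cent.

Risk-neutral probability p = (1 + 0.02 − 0.75)/(1.15 − 0.75) = 0.2700/0.4000 = 0.6750
Terminal stock prices: S_uu = 171.9, S_ud = 112.1, S_dd = 73.12
Terminal payoffs (S − K): max(77.92, 0) = 77.92, max(18.12, 0) = 18.12, max(-20.88, 0) = 0
Node u (S = 149.5): V_u = 1/1.02·[0.6750·77.9250 + 0.3250·18.1250] = 57.3431
Node d (S = 97.5): V_d = 1/1.02·[0.6750·18.1250 + 0.3250·0.0000] = 11.9945
Node 0 (S = 130): V_0 = 1/1.02·[0.6750·57.3431 + 0.3250·11.9945] = 41.7694

£41.77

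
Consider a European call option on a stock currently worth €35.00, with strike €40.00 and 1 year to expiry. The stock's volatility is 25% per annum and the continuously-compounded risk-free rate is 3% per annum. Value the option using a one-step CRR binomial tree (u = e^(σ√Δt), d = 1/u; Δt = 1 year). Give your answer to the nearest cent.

CRR parameters: u = e^(σ√Δt) = e^(0.25·√1) = 1.2840, d = 1/u = 0.7788
Per-period rate: rΔt = 0.03·1 = 0.03, so R = e^0.03 = 1.0305
Risk-neutral probability p = (e^0.03 − 0.7788)/(1.2840 − 0.7788) = 0.2517/0.5052 = 0.4981
Terminal stock prices: S_u = 44.94, S_d = 27.26
Terminal payoffs (S − K): max(4.941, 0) = 4.941, max(-12.74, 0) = 0
Node 0 (S = 35): V_0 = e^(−0.03)·[0.4981·4.9409 + 0.5019·0.0000] = 2.3883

€2.39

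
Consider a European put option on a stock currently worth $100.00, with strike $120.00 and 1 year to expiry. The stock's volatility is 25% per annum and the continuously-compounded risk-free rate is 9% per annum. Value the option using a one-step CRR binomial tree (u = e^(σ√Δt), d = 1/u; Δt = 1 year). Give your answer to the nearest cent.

$14.47

CRR parameters: u = e^(σ√Δt) = e^(0.25·√1) = 1.2840, d = 1/u = 0.7788
Per-period rate: rΔt = 0.09·1 = 0.09, so R = e^0.09 = 1.0942
Risk-neutral probability p = (e^0.09 − 0.7788)/(1.2840 − 0.7788) = 0.3154/0.5052 = 0.6242
Terminal stock prices: S_u = 128.4, S_d = 77.88
Terminal payoffs (K − S): max(-8.403, 0) = 0, max(42.12, 0) = 42.12
Node 0 (S = 100): V_0 = e^(−0.09)·[0.6242·0.0000 + 0.3758·42.1199] = 14.4654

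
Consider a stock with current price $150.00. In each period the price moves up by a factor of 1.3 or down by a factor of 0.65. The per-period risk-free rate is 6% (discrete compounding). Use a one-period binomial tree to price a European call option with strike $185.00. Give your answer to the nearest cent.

Risk-neutral probability p = (1 + 0.06 − 0.65)/(1.3 − 0.65) = 0.4100/0.6500 = 0.6308
Terminal stock prices: S_u = 195, S_d = 97.5
Terminal payoffs (S − K): max(10, 0) = 10, max(-87.5, 0) = 0
Node 0 (S = 150): V_0 = 1/1.06·[0.6308·10.0000 + 0.3692·0.0000] = 5.9507

$5.95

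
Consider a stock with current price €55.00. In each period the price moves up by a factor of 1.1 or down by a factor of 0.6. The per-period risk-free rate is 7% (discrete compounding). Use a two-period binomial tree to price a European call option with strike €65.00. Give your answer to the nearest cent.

Risk-neutral probability p = (1 + 0.07 − 0.6)/(1.1 − 0.6) = 0.4700/0.5000 = 0.9400
Terminal stock prices: S_uu = 66.55, S_ud = 36.3, S_dd = 19.8
Terminal payoffs (S − K): max(1.55, 0) = 1.55, max(-28.7, 0) = 0, max(-45.2, 0) = 0
Node u (S = 60.5): V_u = 1/1.07·[0.9400·1.5500 + 0.0600·0.0000] = 1.3617
Node d (S = 33): V_d = 1/1.07·[0.9400·0.0000 + 0.0600·0.0000] = 0.0000
Node 0 (S = 55): V_0 = 1/1.07·[0.9400·1.3617 + 0.0600·0.0000] = 1.1962

€1.20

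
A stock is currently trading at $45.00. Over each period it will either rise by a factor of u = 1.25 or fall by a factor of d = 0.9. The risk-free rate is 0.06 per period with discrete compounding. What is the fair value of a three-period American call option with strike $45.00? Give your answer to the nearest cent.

Risk-neutral probability p = (1 + 0.06 − 0.9)/(1.25 − 0.9) = 0.1600/0.3500 = 0.4571
Terminal stock prices: S_uuu = 87.89, S_uud = 63.28, S_udd = 45.56, S_ddd = 32.81
Terminal payoffs (S − K): max(42.89, 0) = 42.89, max(18.28, 0) = 18.28, max(0.5625, 0) = 0.5625, max(-12.19, 0) = 0
Node uu (S = 70.31): continuation = 1/1.06·[0.4571·42.8906 + 0.5429·18.2812] = 27.8597; exercise value = 25.3125 ≤ continuation, so V_uu = 27.8597
Node ud (S = 50.62): continuation = 1/1.06·[0.4571·18.2812 + 0.5429·0.5625] = 8.1722; exercise value = 5.6250 ≤ continuation, so V_ud = 8.1722
Node dd (S = 36.45): continuation = 1/1.06·[0.4571·0.5625 + 0.5429·0.0000] = 0.2426; exercise value = 0.0000 ≤ continuation, so V_dd = 0.2426
Node u (S = 56.25): continuation = 1/1.06·[0.4571·27.8597 + 0.5429·8.1722] = 16.2002; exercise value = 11.2500 ≤ continuation, so V_u = 16.2002
Node d (S = 40.5): continuation = 1/1.06·[0.4571·8.1722 + 0.5429·0.2426] = 3.6486; exercise value = 0.0000 ≤ continuation, so V_d = 3.6486
Node 0 (S = 45): continuation = 1/1.06·[0.4571·16.2002 + 0.5429·3.6486] = 8.8552; exercise value = 0.0000 ≤ continuation, so V_0 = 8.8552

$8.86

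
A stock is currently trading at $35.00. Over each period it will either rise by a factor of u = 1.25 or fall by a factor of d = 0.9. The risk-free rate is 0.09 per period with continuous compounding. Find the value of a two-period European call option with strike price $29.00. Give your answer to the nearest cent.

$10.88

Risk-neutral probability p = (e^0.09 − 0.9)/(1.25 − 0.9) = 0.1942/0.3500 = 0.5548
Terminal stock prices: S_uu = 54.69, S_ud = 39.38, S_dd = 28.35
Terminal payoffs (S − K): max(25.69, 0) = 25.69, max(10.38, 0) = 10.38, max(-0.65, 0) = 0
Node u (S = 43.75): V_u = e^(−0.09)·[0.5548·25.6875 + 0.4452·10.3750] = 17.2460
Node d (S = 31.5): V_d = e^(−0.09)·[0.5548·10.3750 + 0.4452·0.0000] = 5.2605
Node 0 (S = 35): V_0 = e^(−0.09)·[0.5548·17.2460 + 0.4452·5.2605] = 10.8848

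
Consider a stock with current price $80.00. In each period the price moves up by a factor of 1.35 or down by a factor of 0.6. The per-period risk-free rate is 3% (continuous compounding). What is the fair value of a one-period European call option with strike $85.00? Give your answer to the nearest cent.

Risk-neutral probability p = (e^0.03 − 0.6)/(1.35 − 0.6) = 0.4305/0.7500 = 0.5739
Terminal stock prices: S_u = 108, S_d = 48
Terminal payoffs (S − K): max(23, 0) = 23, max(-37, 0) = 0
Node 0 (S = 80): V_0 = e^(−0.03)·[0.5739·23.0000 + 0.4261·0.0000] = 12.8105

$12.81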